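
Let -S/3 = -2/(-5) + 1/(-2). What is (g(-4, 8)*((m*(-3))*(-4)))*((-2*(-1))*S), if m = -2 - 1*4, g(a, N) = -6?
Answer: 1296/5 ≈ 259.20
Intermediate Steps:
S = 3/10 (S = -3*(-2/(-5) + 1/(-2)) = -3*(-2*(-1/5) + 1*(-1/2)) = -3*(2/5 - 1/2) = -3*(-1/10) = 3/10 ≈ 0.30000)
m = -6 (m = -2 - 4 = -6)
(g(-4, 8)*((m*(-3))*(-4)))*((-2*(-1))*S) = (-6*(-6*(-3))*(-4))*(-2*(-1)*(3/10)) = (-108*(-4))*(2*(3/10)) = -6*(-72)*(3/5) = 432*(3/5) = 1296/5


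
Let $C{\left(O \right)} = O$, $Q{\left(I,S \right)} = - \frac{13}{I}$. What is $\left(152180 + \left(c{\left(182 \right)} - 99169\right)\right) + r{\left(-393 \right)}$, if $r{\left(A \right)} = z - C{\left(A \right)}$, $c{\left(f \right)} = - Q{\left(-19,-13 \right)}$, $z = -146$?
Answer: $\frac{1011889}{19} \approx 53257.0$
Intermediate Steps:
$c{\left(f \right)} = - \frac{13}{19}$ ($c{\left(f \right)} = - \frac{-13}{-19} = - \frac{\left(-13\right) \left(-1\right)}{19} = \left(-1\right) \frac{13}{19} = - \frac{13}{19}$)
$r{\left(A \right)} = -146 - A$
$\left(152180 + \left(c{\left(182 \right)} - 99169\right)\right) + r{\left(-393 \right)} = \left(152180 - \frac{1884224}{19}\right) - -247 = \left(152180 - \frac{1884224}{19}\right) + \left(-146 + 393\right) = \frac{1007196}{19} + 247 = \frac{1011889}{19}$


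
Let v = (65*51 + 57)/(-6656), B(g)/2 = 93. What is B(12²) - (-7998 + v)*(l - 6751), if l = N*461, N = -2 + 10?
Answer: -40766734941/1664 ≈ -2.4499e+7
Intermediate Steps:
B(g) = 186 (B(g) = 2*93 = 186)
N = 8
v = -843/1664 (v = (3315 + 57)*(-1/6656) = 3372*(-1/6656) = -843/1664 ≈ -0.50661)
l = 3688 (l = 8*461 = 3688)
B(12²) - (-7998 + v)*(l - 6751) = 186 - (-7998 - 843/1664)*(3688 - 6751) = 186 - (-13309515)*(-3063)/1664 = 186 - 1*40767044445/1664 = 186 - 40767044445/1664 = -40766734941/1664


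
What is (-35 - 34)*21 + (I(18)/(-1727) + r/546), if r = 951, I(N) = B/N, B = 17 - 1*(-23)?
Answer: -4094045383/2828826 ≈ -1447.3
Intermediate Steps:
B = 40 (B = 17 + 23 = 40)
I(N) = 40/N
(-35 - 34)*21 + (I(18)/(-1727) + r/546) = (-35 - 34)*21 + ((40/18)/(-1727) + 951/546) = -69*21 + ((40*(1/18))*(-1/1727) + 951*(1/546)) = -1449 + ((20/9)*(-1/1727) + 317/182) = -1449 + (-20/15543 + 317/182) = -1449 + 4923491/2828826 = -4094045383/2828826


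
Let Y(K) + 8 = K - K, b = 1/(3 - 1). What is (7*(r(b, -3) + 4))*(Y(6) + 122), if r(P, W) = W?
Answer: 798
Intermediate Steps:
b = ½ (b = 1/2 = ½ ≈ 0.50000)
Y(K) = -8 (Y(K) = -8 + (K - K) = -8 + 0 = -8)
(7*(r(b, -3) + 4))*(Y(6) + 122) = (7*(-3 + 4))*(-8 + 122) = (7*1)*114 = 7*114 = 798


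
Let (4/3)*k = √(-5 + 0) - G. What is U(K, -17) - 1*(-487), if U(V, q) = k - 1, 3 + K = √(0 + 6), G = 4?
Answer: 483 + 3*I*√5/4 ≈ 483.0 + 1.6771*I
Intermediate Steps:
K = -3 + √6 (K = -3 + √(0 + 6) = -3 + √6 ≈ -0.55051)
k = -3 + 3*I*√5/4 (k = 3*(√(-5 + 0) - 1*4)/4 = 3*(√(-5) - 4)/4 = 3*(I*√5 - 4)/4 = 3*(-4 + I*√5)/4 = -3 + 3*I*√5/4 ≈ -3.0 + 1.6771*I)
U(V, q) = -4 + 3*I*√5/4 (U(V, q) = (-3 + 3*I*√5/4) - 1 = -4 + 3*I*√5/4)
U(K, -17) - 1*(-487) = (-4 + 3*I*√5/4) - 1*(-487) = (-4 + 3*I*√5/4) + 487 = 483 + 3*I*√5/4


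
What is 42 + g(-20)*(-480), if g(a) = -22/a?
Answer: -486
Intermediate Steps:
42 + g(-20)*(-480) = 42 - 22/(-20)*(-480) = 42 - 22*(-1/20)*(-480) = 42 + (11/10)*(-480) = 42 - 528 = -486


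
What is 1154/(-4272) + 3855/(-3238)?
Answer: -5051303/3458184 ≈ -1.4607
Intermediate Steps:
1154/(-4272) + 3855/(-3238) = 1154*(-1/4272) + 3855*(-1/3238) = -577/2136 - 3855/3238 = -5051303/3458184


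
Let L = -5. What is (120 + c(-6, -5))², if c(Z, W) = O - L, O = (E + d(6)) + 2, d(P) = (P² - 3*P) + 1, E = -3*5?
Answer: 17161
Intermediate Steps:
E = -15
d(P) = 1 + P² - 3*P
O = 6 (O = (-15 + (1 + 6² - 3*6)) + 2 = (-15 + (1 + 36 - 18)) + 2 = (-15 + 19) + 2 = 4 + 2 = 6)
c(Z, W) = 11 (c(Z, W) = 6 - 1*(-5) = 6 + 5 = 11)
(120 + c(-6, -5))² = (120 + 11)² = 131² = 17161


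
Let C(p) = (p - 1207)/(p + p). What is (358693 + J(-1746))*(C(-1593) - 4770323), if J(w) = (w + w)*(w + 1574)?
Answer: -7289968012336063/1593 ≈ -4.5763e+12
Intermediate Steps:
J(w) = 2*w*(1574 + w) (J(w) = (2*w)*(1574 + w) = 2*w*(1574 + w))
C(p) = (-1207 + p)/(2*p) (C(p) = (-1207 + p)/((2*p)) = (-1207 + p)*(1/(2*p)) = (-1207 + p)/(2*p))
(358693 + J(-1746))*(C(-1593) - 4770323) = (358693 + 2*(-1746)*(1574 - 1746))*((½)*(-1207 - 1593)/(-1593) - 4770323) = (358693 + 2*(-1746)*(-172))*((½)*(-1/1593)*(-2800) - 4770323) = (358693 + 600624)*(1400/1593 - 4770323) = 959317*(-7599123139/1593) = -7289968012336063/1593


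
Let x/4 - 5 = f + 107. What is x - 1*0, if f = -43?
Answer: 276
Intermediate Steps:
x = 276 (x = 20 + 4*(-43 + 107) = 20 + 4*64 = 20 + 256 = 276)
x - 1*0 = 276 - 1*0 = 276 + 0 = 276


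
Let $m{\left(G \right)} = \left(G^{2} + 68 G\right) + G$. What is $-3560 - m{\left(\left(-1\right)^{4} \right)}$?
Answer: $-3630$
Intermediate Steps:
$m{\left(G \right)} = G^{2} + 69 G$
$-3560 - m{\left(\left(-1\right)^{4} \right)} = -3560 - \left(-1\right)^{4} \left(69 + \left(-1\right)^{4}\right) = -3560 - 1 \left(69 + 1\right) = -3560 - 1 \cdot 70 = -3560 - 70 = -3630$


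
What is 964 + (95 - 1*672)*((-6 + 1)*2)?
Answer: 6734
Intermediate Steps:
964 + (95 - 1*672)*((-6 + 1)*2) = 964 + (95 - 672)*(-5*2) = 964 - 577*(-10) = 964 + 5770 = 6734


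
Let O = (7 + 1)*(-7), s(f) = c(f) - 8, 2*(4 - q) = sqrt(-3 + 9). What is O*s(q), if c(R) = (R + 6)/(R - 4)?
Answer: 392 + 560*sqrt(6)/3 ≈ 849.24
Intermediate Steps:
c(R) = (6 + R)/(-4 + R)
q = 4 - sqrt(6)/2 (q = 4 - sqrt(-3 + 9)/2 = 4 - sqrt(6)/2 ≈ 2.7753)
s(f) = -8 + (6 + f)/(-4 + f) (s(f) = (6 + f)/(-4 + f) - 8 = -8 + (6 + f)/(-4 + f))
O = -56 (O = 8*(-7) = -56)
O*s(q) = -56*(38 - 7*(4 - sqrt(6)/2))/(-4 + (4 - sqrt(6)/2)) = -56*(38 + (-28 + 7*sqrt(6)/2))/((-sqrt(6)/2)) = -56*(-sqrt(6)/3)*(10 + 7*sqrt(6)/2) = -(-56)*sqrt(6)*(10 + 7*sqrt(6)/2)/3 = 56*sqrt(6)*(10 + 7*sqrt(6)/2)/3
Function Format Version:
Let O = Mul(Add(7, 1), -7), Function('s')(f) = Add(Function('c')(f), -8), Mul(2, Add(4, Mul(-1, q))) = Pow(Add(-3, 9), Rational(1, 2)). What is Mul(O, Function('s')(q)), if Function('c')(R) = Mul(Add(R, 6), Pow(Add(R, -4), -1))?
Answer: Add(392, Mul(Rational(560, 3), Pow(6, Rational(1, 2)))) ≈ 849.24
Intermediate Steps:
Function('c')(R) = Mul(Pow(Add(-4, R), -1), Add(6, R)) (Function('c')(R) = Mul(Add(6, R), Pow(Add(-4, R), -1)) = Mul(Pow(Add(-4, R), -1), Add(6, R)))
q = Add(4, Mul(Rational(-1, 2), Pow(6, Rational(1, 2)))) (q = Add(4, Mul(Rational(-1, 2), Pow(Add(-3, 9), Rational(1, 2)))) = Add(4, Mul(Rational(-1, 2), Pow(6, Rational(1, 2)))) ≈ 2.7753)
Function('s')(f) = Add(-8, Mul(Pow(Add(-4, f), -1), Add(6, f))) (Function('s')(f) = Add(Mul(Pow(Add(-4, f), -1), Add(6, f)), -8) = Add(-8, Mul(Pow(Add(-4, f), -1), Add(6, f))))
O = -56 (O = Mul(8, -7) = -56)
Mul(O, Function('s')(q)) = Mul(-56, Mul(Pow(Add(-4, Add(4, Mul(Rational(-1, 2), Pow(6, Rational(1, 2))))), -1), Add(38, Mul(-7, Add(4, Mul(Rational(-1, 2), Pow(6, Rational(1, 2)))))))) = Mul(-56, Mul(Pow(Mul(Rational(-1, 2), Pow(6, Rational(1, 2))), -1), Add(38, Add(-28, Mul(Rational(7, 2), Pow(6, Rational(1, 2))))))) = Mul(-56, Mul(Mul(Rational(-1, 3), Pow(6, Rational(1, 2))), Add(10, Mul(Rational(7, 2), Pow(6, Rational(1, 2)))))) = Mul(-56, Mul(Rational(-1, 3), Pow(6, Rational(1, 2)), Add(10, Mul(Rational(7, 2), Pow(6, Rational(1, 2)))))) = Mul(Rational(56, 3), Pow(6, Rational(1, 2)), Add(10, Mul(Rational(7, 2), Pow(6, Rational(1, 2)))))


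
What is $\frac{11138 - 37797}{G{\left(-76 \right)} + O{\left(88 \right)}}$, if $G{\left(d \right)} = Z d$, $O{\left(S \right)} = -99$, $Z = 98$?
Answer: $\frac{26659}{7547} \approx 3.5324$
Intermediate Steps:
$G{\left(d \right)} = 98 d$
$\frac{11138 - 37797}{G{\left(-76 \right)} + O{\left(88 \right)}} = \frac{11138 - 37797}{98 \left(-76\right) - 99} = - \frac{26659}{-7448 - 99} = - \frac{26659}{-7547} = \left(-26659\right) \left(- \frac{1}{7547}\right) = \frac{26659}{7547}$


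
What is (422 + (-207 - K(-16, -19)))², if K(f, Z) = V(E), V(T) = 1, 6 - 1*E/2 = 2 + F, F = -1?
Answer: 45796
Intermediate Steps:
E = 10 (E = 12 - 2*(2 - 1) = 12 - 2*1 = 12 - 2 = 10)
K(f, Z) = 1
(422 + (-207 - K(-16, -19)))² = (422 + (-207 - 1*1))² = (422 + (-207 - 1))² = (422 - 208)² = 214² = 45796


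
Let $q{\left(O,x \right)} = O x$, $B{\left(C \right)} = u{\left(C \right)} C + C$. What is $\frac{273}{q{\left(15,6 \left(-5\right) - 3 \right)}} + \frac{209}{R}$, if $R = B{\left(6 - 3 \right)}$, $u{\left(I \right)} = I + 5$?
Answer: $\frac{10676}{1485} \approx 7.1892$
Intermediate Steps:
$u{\left(I \right)} = 5 + I$
$B{\left(C \right)} = C + C \left(5 + C\right)$ ($B{\left(C \right)} = \left(5 + C\right) C + C = C \left(5 + C\right) + C = C + C \left(5 + C\right)$)
$R = 27$ ($R = \left(6 - 3\right) \left(6 + \left(6 - 3\right)\right) = 3 \left(6 + 3\right) = 3 \cdot 9 = 27$)
$\frac{273}{q{\left(15,6 \left(-5\right) - 3 \right)}} + \frac{209}{R} = \frac{273}{15 \left(6 \left(-5\right) - 3\right)} + \frac{209}{27} = \frac{273}{15 \left(-30 - 3\right)} + 209 \cdot \frac{1}{27} = \frac{273}{15 \left(-33\right)} + \frac{209}{27} = \frac{273}{-495} + \frac{209}{27} = 273 \left(- \frac{1}{495}\right) + \frac{209}{27} = - \frac{91}{165} + \frac{209}{27} = \frac{10676}{1485}$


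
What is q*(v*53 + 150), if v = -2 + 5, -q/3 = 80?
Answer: -74160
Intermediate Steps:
q = -240 (q = -3*80 = -240)
v = 3
q*(v*53 + 150) = -240*(3*53 + 150) = -240*(159 + 150) = -240*309 = -74160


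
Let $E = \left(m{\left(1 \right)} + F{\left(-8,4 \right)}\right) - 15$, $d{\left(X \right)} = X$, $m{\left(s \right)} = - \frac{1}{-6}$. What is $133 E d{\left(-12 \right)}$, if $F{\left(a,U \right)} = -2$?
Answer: $26866$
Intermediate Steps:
$m{\left(s \right)} = \frac{1}{6}$ ($m{\left(s \right)} = \left(-1\right) \left(- \frac{1}{6}\right) = \frac{1}{6}$)
$E = - \frac{101}{6}$ ($E = \left(\frac{1}{6} - 2\right) - 15 = - \frac{11}{6} - 15 = - \frac{101}{6} \approx -16.833$)
$133 E d{\left(-12 \right)} = 133 \left(- \frac{101}{6}\right) \left(-12\right) = \left(- \frac{13433}{6}\right) \left(-12\right) = 26866$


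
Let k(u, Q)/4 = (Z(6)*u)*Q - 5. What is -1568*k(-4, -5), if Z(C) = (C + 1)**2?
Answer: -6115200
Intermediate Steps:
Z(C) = (1 + C)**2
k(u, Q) = -20 + 196*Q*u (k(u, Q) = 4*(((1 + 6)**2*u)*Q - 5) = 4*((7**2*u)*Q - 5) = 4*((49*u)*Q - 5) = 4*(49*Q*u - 5) = 4*(-5 + 49*Q*u) = -20 + 196*Q*u)
-1568*k(-4, -5) = -1568*(-20 + 196*(-5)*(-4)) = -1568*(-20 + 3920) = -1568*3900 = -6115200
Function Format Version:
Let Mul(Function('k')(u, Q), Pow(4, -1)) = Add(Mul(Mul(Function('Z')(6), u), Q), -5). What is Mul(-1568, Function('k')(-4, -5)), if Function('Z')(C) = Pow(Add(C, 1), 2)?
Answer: -6115200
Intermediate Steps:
Function('Z')(C) = Pow(Add(1, C), 2)
Function('k')(u, Q) = Add(-20, Mul(196, Q, u)) (Function('k')(u, Q) = Mul(4, Add(Mul(Mul(Pow(Add(1, 6), 2), u), Q), -5)) = Mul(4, Add(Mul(Mul(Pow(7, 2), u), Q), -5)) = Mul(4, Add(Mul(Mul(49, u), Q), -5)) = Mul(4, Add(Mul(49, Q, u), -5)) = Mul(4, Add(-5, Mul(49, Q, u))) = Add(-20, Mul(196, Q, u)))
Mul(-1568, Function('k')(-4, -5)) = Mul(-1568, Add(-20, Mul(196, -5, -4))) = Mul(-1568, Add(-20, 3920)) = Mul(-1568, 3900) = -6115200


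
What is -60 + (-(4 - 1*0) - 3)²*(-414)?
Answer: -20346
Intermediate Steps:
-60 + (-(4 - 1*0) - 3)²*(-414) = -60 + (-(4 + 0) - 3)²*(-414) = -60 + (-1*4 - 3)²*(-414) = -60 + (-4 - 3)²*(-414) = -60 + (-7)²*(-414) = -60 + 49*(-414) = -60 - 20286 = -20346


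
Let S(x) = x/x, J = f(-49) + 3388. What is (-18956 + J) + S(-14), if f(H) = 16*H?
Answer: -16351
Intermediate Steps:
J = 2604 (J = 16*(-49) + 3388 = -784 + 3388 = 2604)
S(x) = 1
(-18956 + J) + S(-14) = (-18956 + 2604) + 1 = -16352 + 1 = -16351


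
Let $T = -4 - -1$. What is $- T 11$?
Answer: $33$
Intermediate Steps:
$T = -3$ ($T = -4 + 1 = -3$)
$- T 11 = \left(-1\right) \left(-3\right) 11 = 3 \cdot 11 = 33$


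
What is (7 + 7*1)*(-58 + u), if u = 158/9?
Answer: -5096/9 ≈ -566.22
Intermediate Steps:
u = 158/9 (u = 158*(⅑) = 158/9 ≈ 17.556)
(7 + 7*1)*(-58 + u) = (7 + 7*1)*(-58 + 158/9) = (7 + 7)*(-364/9) = 14*(-364/9) = -5096/9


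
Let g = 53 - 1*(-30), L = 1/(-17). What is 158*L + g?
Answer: 1253/17 ≈ 73.706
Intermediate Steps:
L = -1/17 ≈ -0.058824
g = 83 (g = 53 + 30 = 83)
158*L + g = 158*(-1/17) + 83 = -158/17 + 83 = 1253/17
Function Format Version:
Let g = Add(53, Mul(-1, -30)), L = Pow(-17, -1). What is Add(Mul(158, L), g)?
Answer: Rational(1253, 17) ≈ 73.706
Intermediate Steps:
L = Rational(-1, 17) ≈ -0.058824
g = 83 (g = Add(53, 30) = 83)
Add(Mul(158, L), g) = Add(Mul(158, Rational(-1, 17)), 83) = Add(Rational(-158, 17), 83) = Rational(1253, 17)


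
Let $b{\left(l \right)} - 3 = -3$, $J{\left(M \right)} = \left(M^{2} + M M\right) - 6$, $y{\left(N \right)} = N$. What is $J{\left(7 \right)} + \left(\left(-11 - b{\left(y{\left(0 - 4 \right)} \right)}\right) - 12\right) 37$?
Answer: $-759$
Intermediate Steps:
$J{\left(M \right)} = -6 + 2 M^{2}$ ($J{\left(M \right)} = \left(M^{2} + M^{2}\right) - 6 = 2 M^{2} - 6 = -6 + 2 M^{2}$)
$b{\left(l \right)} = 0$ ($b{\left(l \right)} = 3 - 3 = 0$)
$J{\left(7 \right)} + \left(\left(-11 - b{\left(y{\left(0 - 4 \right)} \right)}\right) - 12\right) 37 = \left(-6 + 2 \cdot 7^{2}\right) + \left(\left(-11 - 0\right) - 12\right) 37 = \left(-6 + 2 \cdot 49\right) + \left(\left(-11 + 0\right) - 12\right) 37 = \left(-6 + 98\right) + \left(-11 - 12\right) 37 = 92 - 851 = -759$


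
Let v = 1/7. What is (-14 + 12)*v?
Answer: -2/7 ≈ -0.28571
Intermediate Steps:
v = ⅐ ≈ 0.14286
(-14 + 12)*v = (-14 + 12)*(⅐) = -2*⅐ = -2/7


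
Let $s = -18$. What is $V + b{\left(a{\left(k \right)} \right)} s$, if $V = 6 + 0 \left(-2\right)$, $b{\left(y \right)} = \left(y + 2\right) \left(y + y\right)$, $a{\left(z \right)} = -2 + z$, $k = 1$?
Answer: $42$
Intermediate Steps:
$b{\left(y \right)} = 2 y \left(2 + y\right)$ ($b{\left(y \right)} = \left(2 + y\right) 2 y = 2 y \left(2 + y\right)$)
$V = 6$ ($V = 6 + 0 = 6$)
$V + b{\left(a{\left(k \right)} \right)} s = 6 + 2 \left(-2 + 1\right) \left(2 + \left(-2 + 1\right)\right) \left(-18\right) = 6 + 2 \left(-1\right) \left(2 - 1\right) \left(-18\right) = 6 + 2 \left(-1\right) 1 \left(-18\right) = 6 - -36 = 6 + 36 = 42$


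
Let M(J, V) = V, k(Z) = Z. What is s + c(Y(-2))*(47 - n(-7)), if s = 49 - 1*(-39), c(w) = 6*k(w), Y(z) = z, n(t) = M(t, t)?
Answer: -560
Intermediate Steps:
n(t) = t
c(w) = 6*w
s = 88 (s = 49 + 39 = 88)
s + c(Y(-2))*(47 - n(-7)) = 88 + (6*(-2))*(47 - 1*(-7)) = 88 - 12*(47 + 7) = 88 - 12*54 = 88 - 648 = -560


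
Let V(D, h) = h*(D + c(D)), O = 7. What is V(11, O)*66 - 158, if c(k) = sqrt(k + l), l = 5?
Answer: 6772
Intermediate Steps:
c(k) = sqrt(5 + k) (c(k) = sqrt(k + 5) = sqrt(5 + k))
V(D, h) = h*(D + sqrt(5 + D))
V(11, O)*66 - 158 = (7*(11 + sqrt(5 + 11)))*66 - 158 = (7*(11 + sqrt(16)))*66 - 158 = (7*(11 + 4))*66 - 158 = (7*15)*66 - 158 = 105*66 - 158 = 6930 - 158 = 6772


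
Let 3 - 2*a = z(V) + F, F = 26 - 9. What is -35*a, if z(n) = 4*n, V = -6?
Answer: -175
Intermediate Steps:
F = 17
a = 5 (a = 3/2 - (4*(-6) + 17)/2 = 3/2 - (-24 + 17)/2 = 3/2 - 1/2*(-7) = 3/2 + 7/2 = 5)
-35*a = -35*5 = -175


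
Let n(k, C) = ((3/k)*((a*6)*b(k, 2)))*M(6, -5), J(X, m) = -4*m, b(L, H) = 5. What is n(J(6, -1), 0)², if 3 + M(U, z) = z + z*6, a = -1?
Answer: 731025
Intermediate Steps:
M(U, z) = -3 + 7*z (M(U, z) = -3 + (z + z*6) = -3 + (z + 6*z) = -3 + 7*z)
n(k, C) = 3420/k (n(k, C) = ((3/k)*(-1*6*5))*(-3 + 7*(-5)) = ((3/k)*(-6*5))*(-3 - 35) = ((3/k)*(-30))*(-38) = -90/k*(-38) = 3420/k)
n(J(6, -1), 0)² = (3420/((-4*(-1))))² = (3420/4)² = (3420*(¼))² = 855² = 731025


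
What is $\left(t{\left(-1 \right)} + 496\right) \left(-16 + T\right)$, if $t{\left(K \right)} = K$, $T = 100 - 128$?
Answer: $-21780$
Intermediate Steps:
$T = -28$ ($T = 100 - 128 = -28$)
$\left(t{\left(-1 \right)} + 496\right) \left(-16 + T\right) = \left(-1 + 496\right) \left(-16 - 28\right) = 495 \left(-44\right) = -21780$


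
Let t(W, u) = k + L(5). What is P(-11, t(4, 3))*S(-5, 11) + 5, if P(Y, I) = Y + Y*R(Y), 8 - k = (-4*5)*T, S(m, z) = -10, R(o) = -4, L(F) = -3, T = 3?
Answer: -325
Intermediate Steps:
k = 68 (k = 8 - (-4*5)*3 = 8 - (-20)*3 = 8 - 1*(-60) = 8 + 60 = 68)
t(W, u) = 65 (t(W, u) = 68 - 3 = 65)
P(Y, I) = -3*Y (P(Y, I) = Y + Y*(-4) = Y - 4*Y = -3*Y)
P(-11, t(4, 3))*S(-5, 11) + 5 = -3*(-11)*(-10) + 5 = 33*(-10) + 5 = -330 + 5 = -325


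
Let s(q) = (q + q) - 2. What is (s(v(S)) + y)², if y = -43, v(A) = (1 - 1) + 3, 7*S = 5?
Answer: 1521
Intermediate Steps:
S = 5/7 (S = (⅐)*5 = 5/7 ≈ 0.71429)
v(A) = 3 (v(A) = 0 + 3 = 3)
s(q) = -2 + 2*q (s(q) = 2*q - 2 = -2 + 2*q)
(s(v(S)) + y)² = ((-2 + 2*3) - 43)² = ((-2 + 6) - 43)² = (4 - 43)² = (-39)² = 1521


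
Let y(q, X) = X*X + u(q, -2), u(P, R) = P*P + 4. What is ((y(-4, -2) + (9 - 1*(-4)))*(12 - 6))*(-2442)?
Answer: -542124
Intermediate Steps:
u(P, R) = 4 + P² (u(P, R) = P² + 4 = 4 + P²)
y(q, X) = 4 + X² + q² (y(q, X) = X*X + (4 + q²) = X² + (4 + q²) = 4 + X² + q²)
((y(-4, -2) + (9 - 1*(-4)))*(12 - 6))*(-2442) = (((4 + (-2)² + (-4)²) + (9 - 1*(-4)))*(12 - 6))*(-2442) = (((4 + 4 + 16) + (9 + 4))*6)*(-2442) = ((24 + 13)*6)*(-2442) = (37*6)*(-2442) = 222*(-2442) = -542124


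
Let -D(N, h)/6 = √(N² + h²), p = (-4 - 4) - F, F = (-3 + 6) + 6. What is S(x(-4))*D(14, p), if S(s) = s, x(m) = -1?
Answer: 6*√485 ≈ 132.14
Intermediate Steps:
F = 9 (F = 3 + 6 = 9)
p = -17 (p = (-4 - 4) - 1*9 = -8 - 9 = -17)
D(N, h) = -6*√(N² + h²)
S(x(-4))*D(14, p) = -(-6)*√(14² + (-17)²) = -(-6)*√(196 + 289) = -(-6)*√485 = 6*√485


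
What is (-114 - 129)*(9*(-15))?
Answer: 32805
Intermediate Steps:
(-114 - 129)*(9*(-15)) = -243*(-135) = 32805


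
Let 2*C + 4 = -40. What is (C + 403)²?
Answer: 145161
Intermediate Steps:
C = -22 (C = -2 + (½)*(-40) = -2 - 20 = -22)
(C + 403)² = (-22 + 403)² = 381² = 145161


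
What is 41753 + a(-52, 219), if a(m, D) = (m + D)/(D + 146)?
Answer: 15240012/365 ≈ 41753.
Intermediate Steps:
a(m, D) = (D + m)/(146 + D)
41753 + a(-52, 219) = 41753 + (219 - 52)/(146 + 219) = 41753 + 167/365 = 15240012/365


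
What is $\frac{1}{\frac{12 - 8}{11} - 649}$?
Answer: $- \frac{11}{7135} \approx -0.0015417$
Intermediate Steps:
$\frac{1}{\frac{12 - 8}{11} - 649} = \frac{1}{\frac{1}{11} \cdot 4 - 649} = \frac{1}{\frac{4}{11} - 649} = \frac{1}{- \frac{7135}{11}} = - \frac{11}{7135}$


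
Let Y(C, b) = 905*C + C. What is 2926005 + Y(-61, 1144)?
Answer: 2870739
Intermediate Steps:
Y(C, b) = 906*C
2926005 + Y(-61, 1144) = 2926005 + 906*(-61) = 2926005 - 55266 = 2870739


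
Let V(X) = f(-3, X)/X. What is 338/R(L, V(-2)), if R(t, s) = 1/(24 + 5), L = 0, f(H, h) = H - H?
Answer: 9802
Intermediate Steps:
f(H, h) = 0
V(X) = 0 (V(X) = 0/X = 0)
R(t, s) = 1/29
338/R(L, V(-2)) = 338/(1/29) = 338*29 = 9802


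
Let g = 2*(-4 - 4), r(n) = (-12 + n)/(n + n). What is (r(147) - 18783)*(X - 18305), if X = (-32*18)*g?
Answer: 16730022321/98 ≈ 1.7071e+8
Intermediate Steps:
r(n) = (-12 + n)/(2*n) (r(n) = (-12 + n)/((2*n)) = (-12 + n)*(1/(2*n)) = (-12 + n)/(2*n))
g = -16 (g = 2*(-8) = -16)
X = 9216 (X = -32*18*(-16) = -576*(-16) = 9216)
(r(147) - 18783)*(X - 18305) = ((1/2)*(-12 + 147)/147 - 18783)*(9216 - 18305) = ((1/2)*(1/147)*135 - 18783)*(-9089) = (45/98 - 18783)*(-9089) = -1840689/98*(-9089) = 16730022321/98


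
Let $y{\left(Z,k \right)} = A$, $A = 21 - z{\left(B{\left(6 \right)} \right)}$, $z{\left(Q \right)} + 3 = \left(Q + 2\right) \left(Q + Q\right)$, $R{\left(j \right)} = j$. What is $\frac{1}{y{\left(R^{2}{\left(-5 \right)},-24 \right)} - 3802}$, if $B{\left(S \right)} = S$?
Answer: $- \frac{1}{3874} \approx -0.00025813$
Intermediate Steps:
$z{\left(Q \right)} = -3 + 2 Q \left(2 + Q\right)$ ($z{\left(Q \right)} = -3 + \left(Q + 2\right) \left(Q + Q\right) = -3 + \left(2 + Q\right) 2 Q = -3 + 2 Q \left(2 + Q\right)$)
$A = -72$ ($A = 21 - \left(-3 + 2 \cdot 6^{2} + 4 \cdot 6\right) = 21 - \left(-3 + 2 \cdot 36 + 24\right) = 21 - \left(-3 + 72 + 24\right) = 21 - 93 = -72$)
$y{\left(Z,k \right)} = -72$
$\frac{1}{y{\left(R^{2}{\left(-5 \right)},-24 \right)} - 3802} = \frac{1}{-72 - 3802} = \frac{1}{-3874} = - \frac{1}{3874}$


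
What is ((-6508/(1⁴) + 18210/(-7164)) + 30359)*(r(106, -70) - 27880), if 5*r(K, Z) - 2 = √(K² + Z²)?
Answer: -661561045747/995 + 28475059*√4034/2985 ≈ -6.6428e+8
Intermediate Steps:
r(K, Z) = ⅖ + √(K² + Z²)/5
((-6508/(1⁴) + 18210/(-7164)) + 30359)*(r(106, -70) - 27880) = ((-6508/(1⁴) + 18210/(-7164)) + 30359)*((⅖ + √(106² + (-70)²)/5) - 27880) = ((-6508/1 + 18210*(-1/7164)) + 30359)*((⅖ + √(11236 + 4900)/5) - 27880) = ((-6508*1 - 3035/1194) + 30359)*((⅖ + √16136/5) - 27880) = ((-6508 - 3035/1194) + 30359)*((⅖ + (2*√4034)/5) - 27880) = (-7773587/1194 + 30359)*((⅖ + 2*√4034/5) - 27880) = 28475059*(-139398/5 + 2*√4034/5)/1194 = -661561045747/995 + 28475059*√4034/2985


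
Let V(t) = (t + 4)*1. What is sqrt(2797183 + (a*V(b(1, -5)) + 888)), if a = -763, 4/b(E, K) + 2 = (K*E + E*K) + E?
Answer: sqrt(338230871)/11 ≈ 1671.9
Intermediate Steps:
b(E, K) = 4/(-2 + E + 2*E*K) (b(E, K) = 4/(-2 + ((K*E + E*K) + E)) = 4/(-2 + ((E*K + E*K) + E)) = 4/(-2 + (2*E*K + E)) = 4/(-2 + (E + 2*E*K)) = 4/(-2 + E + 2*E*K))
V(t) = 4 + t (V(t) = (4 + t)*1 = 4 + t)
sqrt(2797183 + (a*V(b(1, -5)) + 888)) = sqrt(2797183 + (-763*(4 + 4/(-2 + 1 + 2*1*(-5))) + 888)) = sqrt(2797183 + (-763*(4 + 4/(-2 + 1 - 10)) + 888)) = sqrt(2797183 + (-763*(4 + 4/(-11)) + 888)) = sqrt(2797183 + (-763*(4 + 4*(-1/11)) + 888)) = sqrt(2797183 + (-763*(4 - 4/11) + 888)) = sqrt(2797183 + (-763*40/11 + 888)) = sqrt(2797183 + (-30520/11 + 888)) = sqrt(2797183 - 20752/11) = sqrt(30748261/11) = sqrt(338230871)/11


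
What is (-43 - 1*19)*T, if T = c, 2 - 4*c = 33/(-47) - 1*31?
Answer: -24552/47 ≈ -522.38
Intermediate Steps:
c = 396/47 (c = ½ - (33/(-47) - 1*31)/4 = ½ - (33*(-1/47) - 31)/4 = ½ - (-33/47 - 31)/4 = ½ - ¼*(-1490/47) = ½ + 745/94 = 396/47 ≈ 8.4255)
T = 396/47 ≈ 8.4255
(-43 - 1*19)*T = (-43 - 1*19)*(396/47) = (-43 - 19)*(396/47) = -62*396/47 = -24552/47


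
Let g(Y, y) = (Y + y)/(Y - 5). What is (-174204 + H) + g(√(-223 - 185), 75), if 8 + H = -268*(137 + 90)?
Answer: -101775751/433 - 160*I*√102/433 ≈ -2.3505e+5 - 3.7319*I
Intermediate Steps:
g(Y, y) = (Y + y)/(-5 + Y)
H = -60844 (H = -8 - 268*(137 + 90) = -8 - 268*227 = -8 - 60836 = -60844)
(-174204 + H) + g(√(-223 - 185), 75) = (-174204 - 60844) + (√(-223 - 185) + 75)/(-5 + √(-223 - 185)) = -235048 + (√(-408) + 75)/(-5 + √(-408)) = -235048 + (2*I*√102 + 75)/(-5 + 2*I*√102) = -235048 + (75 + 2*I*√102)/(-5 + 2*I*√102)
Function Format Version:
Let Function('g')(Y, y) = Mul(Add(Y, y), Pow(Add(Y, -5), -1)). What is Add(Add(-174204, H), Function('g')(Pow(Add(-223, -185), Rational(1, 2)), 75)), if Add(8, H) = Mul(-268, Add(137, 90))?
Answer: Add(Rational(-101775751, 433), Mul(Rational(-160, 433), I, Pow(102, Rational(1, 2)))) ≈ Add(-2.3505e+5, Mul(-3.7319, I))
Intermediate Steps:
Function('g')(Y, y) = Mul(Pow(Add(-5, Y), -1), Add(Y, y)) (Function('g')(Y, y) = Mul(Add(Y, y), Pow(Add(-5, Y), -1)) = Mul(Pow(Add(-5, Y), -1), Add(Y, y)))
H = -60844 (H = Add(-8, Mul(-268, Add(137, 90))) = Add(-8, Mul(-268, 227)) = Add(-8, -60836) = -60844)
Add(Add(-174204, H), Function('g')(Pow(Add(-223, -185), Rational(1, 2)), 75)) = Add(Add(-174204, -60844), Mul(Pow(Add(-5, Pow(Add(-223, -185), Rational(1, 2))), -1), Add(Pow(Add(-223, -185), Rational(1, 2)), 75))) = Add(-235048, Mul(Pow(Add(-5, Pow(-408, Rational(1, 2))), -1), Add(Pow(-408, Rational(1, 2)), 75))) = Add(-235048, Mul(Pow(Add(-5, Mul(2, I, Pow(102, Rational(1, 2)))), -1), Add(Mul(2, I, Pow(102, Rational(1, 2))), 75))) = Add(-235048, Mul(Pow(Add(-5, Mul(2, I, Pow(102, Rational(1, 2)))), -1), Add(75, Mul(2, I, Pow(102, Rational(1, 2))))))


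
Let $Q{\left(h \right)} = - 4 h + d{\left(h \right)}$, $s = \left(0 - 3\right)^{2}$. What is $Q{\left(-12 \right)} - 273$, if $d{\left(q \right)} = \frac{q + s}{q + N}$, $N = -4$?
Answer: $- \frac{3597}{16} \approx -224.81$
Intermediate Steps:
$s = 9$ ($s = \left(-3\right)^{2} = 9$)
$d{\left(q \right)} = \frac{9 + q}{-4 + q}$ ($d{\left(q \right)} = \frac{q + 9}{q - 4} = \frac{9 + q}{-4 + q}$)
$Q{\left(h \right)} = - 4 h + \frac{9 + h}{-4 + h}$
$Q{\left(-12 \right)} - 273 = \frac{9 - 12 - - 48 \left(-4 - 12\right)}{-4 - 12} - 273 = \frac{9 - 12 - \left(-48\right) \left(-16\right)}{-16} - 273 = - \frac{9 - 12 - 768}{16} - 273 = \left(- \frac{1}{16}\right) \left(-771\right) - 273 = \frac{771}{16} - 273 = - \frac{3597}{16}$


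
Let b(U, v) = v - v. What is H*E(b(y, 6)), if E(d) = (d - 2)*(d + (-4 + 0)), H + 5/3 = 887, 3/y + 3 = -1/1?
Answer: 21248/3 ≈ 7082.7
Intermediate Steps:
y = -¾ (y = 3/(-3 - 1/1) = 3/(-3 - 1*1) = 3/(-3 - 1) = 3/(-4) = 3*(-¼) = -¾ ≈ -0.75000)
b(U, v) = 0
H = 2656/3 (H = -5/3 + 887 = 2656/3 ≈ 885.33)
E(d) = (-4 + d)*(-2 + d) (E(d) = (-2 + d)*(d - 4) = (-2 + d)*(-4 + d) = (-4 + d)*(-2 + d))
H*E(b(y, 6)) = 2656*(8 + 0² - 6*0)/3 = 2656*(8 + 0 + 0)/3 = (2656/3)*8 = 21248/3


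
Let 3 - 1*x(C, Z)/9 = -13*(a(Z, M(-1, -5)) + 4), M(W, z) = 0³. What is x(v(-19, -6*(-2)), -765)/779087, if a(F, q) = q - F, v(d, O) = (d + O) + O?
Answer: 90000/779087 ≈ 0.11552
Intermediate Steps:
v(d, O) = d + 2*O (v(d, O) = (O + d) + O = d + 2*O)
M(W, z) = 0
x(C, Z) = 495 - 117*Z (x(C, Z) = 27 - (-117)*((0 - Z) + 4) = 27 - (-117)*(-Z + 4) = 27 - (-117)*(4 - Z) = 27 - 9*(-52 + 13*Z) = 27 + (468 - 117*Z) = 495 - 117*Z)
x(v(-19, -6*(-2)), -765)/779087 = (495 - 117*(-765))/779087 = (495 + 89505)*(1/779087) = 90000*(1/779087) = 90000/779087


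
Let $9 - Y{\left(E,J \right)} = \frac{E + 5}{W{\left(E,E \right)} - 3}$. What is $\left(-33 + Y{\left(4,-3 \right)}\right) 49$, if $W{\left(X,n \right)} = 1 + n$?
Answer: $- \frac{2793}{2} \approx -1396.5$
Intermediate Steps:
$Y{\left(E,J \right)} = 9 - \frac{5 + E}{-2 + E}$ ($Y{\left(E,J \right)} = 9 - \frac{E + 5}{\left(1 + E\right) - 3} = 9 - \frac{5 + E}{-2 + E}$)
$\left(-33 + Y{\left(4,-3 \right)}\right) 49 = \left(-33 + \frac{-23 + 8 \cdot 4}{-2 + 4}\right) 49 = \left(-33 + \frac{-23 + 32}{2}\right) 49 = \left(-33 + \frac{1}{2} \cdot 9\right) 49 = \left(-33 + \frac{9}{2}\right) 49 = \left(- \frac{57}{2}\right) 49 = - \frac{2793}{2}$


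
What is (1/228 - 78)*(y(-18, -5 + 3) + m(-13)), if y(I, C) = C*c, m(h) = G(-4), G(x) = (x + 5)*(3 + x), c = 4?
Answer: 53349/76 ≈ 701.96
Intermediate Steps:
G(x) = (3 + x)*(5 + x) (G(x) = (5 + x)*(3 + x) = (3 + x)*(5 + x))
m(h) = -1 (m(h) = 15 + (-4)**2 + 8*(-4) = 15 + 16 - 32 = -1)
y(I, C) = 4*C (y(I, C) = C*4 = 4*C)
(1/228 - 78)*(y(-18, -5 + 3) + m(-13)) = (1/228 - 78)*(4*(-5 + 3) - 1) = (1/228 - 78)*(4*(-2) - 1) = -17783*(-8 - 1)/228 = -17783/228*(-9) = 53349/76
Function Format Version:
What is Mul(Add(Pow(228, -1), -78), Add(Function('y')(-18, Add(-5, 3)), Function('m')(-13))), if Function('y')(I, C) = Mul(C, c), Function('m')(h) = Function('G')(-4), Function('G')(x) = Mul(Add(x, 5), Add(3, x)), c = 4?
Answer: Rational(53349, 76) ≈ 701.96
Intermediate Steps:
Function('G')(x) = Mul(Add(3, x), Add(5, x)) (Function('G')(x) = Mul(Add(5, x), Add(3, x)) = Mul(Add(3, x), Add(5, x)))
Function('m')(h) = -1 (Function('m')(h) = Add(15, Pow(-4, 2), Mul(8, -4)) = Add(15, 16, -32) = -1)
Function('y')(I, C) = Mul(4, C) (Function('y')(I, C) = Mul(C, 4) = Mul(4, C))
Mul(Add(Pow(228, -1), -78), Add(Function('y')(-18, Add(-5, 3)), Function('m')(-13))) = Mul(Add(Pow(228, -1), -78), Add(Mul(4, Add(-5, 3)), -1)) = Mul(Add(Rational(1, 228), -78), Add(Mul(4, -2), -1)) = Mul(Rational(-17783, 228), Add(-8, -1)) = Mul(Rational(-17783, 228), -9) = Rational(53349, 76)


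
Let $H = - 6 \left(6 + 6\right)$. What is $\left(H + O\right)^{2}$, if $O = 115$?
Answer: $1849$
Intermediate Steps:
$H = -72$ ($H = \left(-6\right) 12 = -72$)
$\left(H + O\right)^{2} = \left(-72 + 115\right)^{2} = 43^{2} = 1849$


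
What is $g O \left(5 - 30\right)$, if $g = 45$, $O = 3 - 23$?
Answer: $22500$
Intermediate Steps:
$O = -20$ ($O = 3 - 23 = -20$)
$g O \left(5 - 30\right) = 45 \left(-20\right) \left(5 - 30\right) = - 900 \left(5 - 30\right) = \left(-900\right) \left(-25\right) = 22500$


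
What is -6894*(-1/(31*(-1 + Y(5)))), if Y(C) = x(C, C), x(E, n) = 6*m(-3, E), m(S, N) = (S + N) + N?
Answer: 6894/1271 ≈ 5.4241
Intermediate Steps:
m(S, N) = S + 2*N (m(S, N) = (N + S) + N = S + 2*N)
x(E, n) = -18 + 12*E (x(E, n) = 6*(-3 + 2*E) = -18 + 12*E)
Y(C) = -18 + 12*C
-6894*(-1/(31*(-1 + Y(5)))) = -6894*(-1/(31*(-1 + (-18 + 12*5)))) = -6894*(-1/(31*(-1 + (-18 + 60)))) = -6894*(-1/(31*(-1 + 42))) = -6894/(41*(-31)) = -6894/(-1271) = -6894*(-1/1271) = 6894/1271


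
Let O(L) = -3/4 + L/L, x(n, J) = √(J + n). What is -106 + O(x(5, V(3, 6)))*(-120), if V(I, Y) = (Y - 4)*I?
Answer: -136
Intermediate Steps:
V(I, Y) = I*(-4 + Y) (V(I, Y) = (-4 + Y)*I = I*(-4 + Y))
O(L) = ¼ (O(L) = -3*¼ + 1 = -¾ + 1 = ¼)
-106 + O(x(5, V(3, 6)))*(-120) = -106 + (¼)*(-120) = -106 - 30 = -136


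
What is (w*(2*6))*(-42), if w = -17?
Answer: 8568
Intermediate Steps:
(w*(2*6))*(-42) = -34*6*(-42) = -17*12*(-42) = -204*(-42) = 8568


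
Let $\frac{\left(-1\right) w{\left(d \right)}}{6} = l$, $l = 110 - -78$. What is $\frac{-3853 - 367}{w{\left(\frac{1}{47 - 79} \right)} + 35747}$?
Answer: $- \frac{4220}{34619} \approx -0.1219$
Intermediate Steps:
$l = 188$ ($l = 110 + 78 = 188$)
$w{\left(d \right)} = -1128$ ($w{\left(d \right)} = \left(-6\right) 188 = -1128$)
$\frac{-3853 - 367}{w{\left(\frac{1}{47 - 79} \right)} + 35747} = \frac{-3853 - 367}{-1128 + 35747} = - \frac{4220}{34619}$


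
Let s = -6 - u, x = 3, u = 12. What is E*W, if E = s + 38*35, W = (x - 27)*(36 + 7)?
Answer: -1353984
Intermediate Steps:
W = -1032 (W = (3 - 27)*(36 + 7) = -24*43 = -1032)
s = -18 (s = -6 - 1*12 = -6 - 12 = -18)
E = 1312 (E = -18 + 38*35 = -18 + 1330 = 1312)
E*W = 1312*(-1032) = -1353984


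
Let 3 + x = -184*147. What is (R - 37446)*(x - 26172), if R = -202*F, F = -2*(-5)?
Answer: 2100498918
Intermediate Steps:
F = 10
R = -2020 (R = -202*10 = -2020)
x = -27051 (x = -3 - 184*147 = -3 - 27048 = -27051)
(R - 37446)*(x - 26172) = (-2020 - 37446)*(-27051 - 26172) = -39466*(-53223) = 2100498918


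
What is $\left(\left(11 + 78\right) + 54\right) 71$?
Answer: $10153$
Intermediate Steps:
$\left(\left(11 + 78\right) + 54\right) 71 = \left(89 + 54\right) 71 = 143 \cdot 71 = 10153$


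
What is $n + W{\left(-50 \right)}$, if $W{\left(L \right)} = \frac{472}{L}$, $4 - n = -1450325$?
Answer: $\frac{36257989}{25} \approx 1.4503 \cdot 10^{6}$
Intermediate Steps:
$n = 1450329$ ($n = 4 - -1450325 = 4 + 1450325 = 1450329$)
$n + W{\left(-50 \right)} = 1450329 + \frac{472}{-50} = 1450329 + 472 \left(- \frac{1}{50}\right) = 1450329 - \frac{236}{25} = \frac{36257989}{25}$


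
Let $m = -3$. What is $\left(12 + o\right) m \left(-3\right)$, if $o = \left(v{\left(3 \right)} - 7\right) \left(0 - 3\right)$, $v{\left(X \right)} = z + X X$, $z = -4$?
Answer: $162$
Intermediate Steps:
$v{\left(X \right)} = -4 + X^{2}$ ($v{\left(X \right)} = -4 + X X = -4 + X^{2}$)
$o = 6$ ($o = \left(\left(-4 + 3^{2}\right) - 7\right) \left(0 - 3\right) = \left(\left(-4 + 9\right) - 7\right) \left(-3\right) = \left(5 - 7\right) \left(-3\right) = \left(-2\right) \left(-3\right) = 6$)
$\left(12 + o\right) m \left(-3\right) = \left(12 + 6\right) \left(\left(-3\right) \left(-3\right)\right) = 18 \cdot 9 = 162$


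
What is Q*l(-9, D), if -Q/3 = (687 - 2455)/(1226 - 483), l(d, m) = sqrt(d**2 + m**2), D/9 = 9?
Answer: 47736*sqrt(82)/743 ≈ 581.79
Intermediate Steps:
D = 81 (D = 9*9 = 81)
Q = 5304/743 (Q = -3*(687 - 2455)/(1226 - 483) = -(-5304)/743 = -3*(-1768/743) = 5304/743 ≈ 7.1386)
Q*l(-9, D) = 5304*sqrt((-9)**2 + 81**2)/743 = 5304*sqrt(81 + 6561)/743 = 5304*sqrt(6642)/743 = 5304*(9*sqrt(82))/743 = 47736*sqrt(82)/743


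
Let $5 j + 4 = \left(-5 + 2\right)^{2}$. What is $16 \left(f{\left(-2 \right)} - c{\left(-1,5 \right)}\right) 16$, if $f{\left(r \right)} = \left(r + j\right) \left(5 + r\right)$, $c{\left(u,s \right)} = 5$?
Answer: $-2048$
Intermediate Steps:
$j = 1$ ($j = - \frac{4}{5} + \frac{\left(-5 + 2\right)^{2}}{5} = - \frac{4}{5} + \frac{\left(-3\right)^{2}}{5} = - \frac{4}{5} + \frac{1}{5} \cdot 9 = - \frac{4}{5} + \frac{9}{5} = 1$)
$f{\left(r \right)} = \left(1 + r\right) \left(5 + r\right)$ ($f{\left(r \right)} = \left(r + 1\right) \left(5 + r\right) = \left(1 + r\right) \left(5 + r\right)$)
$16 \left(f{\left(-2 \right)} - c{\left(-1,5 \right)}\right) 16 = 16 \left(\left(5 + \left(-2\right)^{2} + 6 \left(-2\right)\right) - 5\right) 16 = 16 \left(\left(5 + 4 - 12\right) - 5\right) 16 = 16 \left(-3 - 5\right) 16 = 16 \left(-8\right) 16 = \left(-128\right) 16 = -2048$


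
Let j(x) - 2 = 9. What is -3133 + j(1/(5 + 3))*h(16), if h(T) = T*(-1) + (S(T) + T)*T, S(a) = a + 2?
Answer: 2675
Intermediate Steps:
j(x) = 11 (j(x) = 2 + 9 = 11)
S(a) = 2 + a
h(T) = -T + T*(2 + 2*T) (h(T) = T*(-1) + ((2 + T) + T)*T = -T + (2 + 2*T)*T = -T + T*(2 + 2*T))
-3133 + j(1/(5 + 3))*h(16) = -3133 + 11*(16*(1 + 2*16)) = -3133 + 11*(16*(1 + 32)) = -3133 + 11*(16*33) = -3133 + 11*528 = -3133 + 5808 = 2675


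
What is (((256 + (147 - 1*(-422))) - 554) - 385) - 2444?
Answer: -2558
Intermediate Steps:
(((256 + (147 - 1*(-422))) - 554) - 385) - 2444 = (((256 + (147 + 422)) - 554) - 385) - 2444 = (((256 + 569) - 554) - 385) - 2444 = ((825 - 554) - 385) - 2444 = (271 - 385) - 2444 = -114 - 2444 = -2558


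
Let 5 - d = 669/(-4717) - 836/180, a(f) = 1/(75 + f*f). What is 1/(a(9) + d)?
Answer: 11037780/108089471 ≈ 0.10212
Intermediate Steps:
a(f) = 1/(75 + f**2)
d = 2077283/212265 (d = 5 - (669/(-4717) - 836/180) = 5 - (669*(-1/4717) - 836*1/180) = 5 - (-669/4717 - 209/45) = 5 - 1*(-1015958/212265) = 5 + 1015958/212265 = 2077283/212265 ≈ 9.7863)
1/(a(9) + d) = 1/(1/(75 + 9**2) + 2077283/212265) = 1/(1/(75 + 81) + 2077283/212265) = 1/(1/156 + 2077283/212265) = 1/(108089471/11037780) = 11037780/108089471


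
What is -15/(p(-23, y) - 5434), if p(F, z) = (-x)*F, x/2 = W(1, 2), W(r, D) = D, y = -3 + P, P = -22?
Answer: 15/5342 ≈ 0.0028079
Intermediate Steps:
y = -25 (y = -3 - 22 = -25)
x = 4 (x = 2*2 = 4)
p(F, z) = -4*F (p(F, z) = (-1*4)*F = -4*F)
-15/(p(-23, y) - 5434) = -15/(-4*(-23) - 5434) = -15/(92 - 5434) = -15/(-5342) = -1/5342*(-15) = 15/5342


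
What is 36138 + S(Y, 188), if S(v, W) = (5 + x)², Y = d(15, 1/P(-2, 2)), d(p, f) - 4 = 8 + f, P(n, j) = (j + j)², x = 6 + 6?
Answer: 36427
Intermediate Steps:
x = 12
P(n, j) = 4*j² (P(n, j) = (2*j)² = 4*j²)
d(p, f) = 12 + f (d(p, f) = 4 + (8 + f) = 12 + f)
Y = 193/16 (Y = 12 + 1/(4*2²) = 12 + 1/(4*4) = 12 + 1/16 = 193/16 ≈ 12.063)
S(v, W) = 289 (S(v, W) = (5 + 12)² = 17² = 289)
36138 + S(Y, 188) = 36138 + 289 = 36427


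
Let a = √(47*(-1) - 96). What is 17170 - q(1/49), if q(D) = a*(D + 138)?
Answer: 17170 - 6763*I*√143/49 ≈ 17170.0 - 1650.5*I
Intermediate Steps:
a = I*√143 (a = √(-47 - 96) = √(-143) = I*√143 ≈ 11.958*I)
q(D) = I*√143*(138 + D) (q(D) = (I*√143)*(D + 138) = (I*√143)*(138 + D) = I*√143*(138 + D))
17170 - q(1/49) = 17170 - I*√143*(138 + 1/49) = 17170 - I*√143*6763/49 = 17170 - 6763*I*√143/49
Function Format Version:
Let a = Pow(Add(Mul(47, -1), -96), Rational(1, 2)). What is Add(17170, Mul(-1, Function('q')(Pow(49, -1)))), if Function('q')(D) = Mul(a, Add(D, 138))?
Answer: Add(17170, Mul(Rational(-6763, 49), I, Pow(143, Rational(1, 2)))) ≈ Add(17170., Mul(-1650.5, I))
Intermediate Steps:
a = Mul(I, Pow(143, Rational(1, 2))) (a = Pow(Add(-47, -96), Rational(1, 2)) = Pow(-143, Rational(1, 2)) = Mul(I, Pow(143, Rational(1, 2))) ≈ Mul(11.958, I))
Function('q')(D) = Mul(I, Pow(143, Rational(1, 2)), Add(138, D)) (Function('q')(D) = Mul(Mul(I, Pow(143, Rational(1, 2))), Add(D, 138)) = Mul(Mul(I, Pow(143, Rational(1, 2))), Add(138, D)) = Mul(I, Pow(143, Rational(1, 2)), Add(138, D)))
Add(17170, Mul(-1, Function('q')(Pow(49, -1)))) = Add(17170, Mul(-1, Mul(I, Pow(143, Rational(1, 2)), Add(138, Pow(49, -1))))) = Add(17170, Mul(-1, Mul(I, Pow(143, Rational(1, 2)), Add(138, Rational(1, 49))))) = Add(17170, Mul(-1, Mul(I, Pow(143, Rational(1, 2)), Rational(6763, 49)))) = Add(17170, Mul(-1, Mul(Rational(6763, 49), I, Pow(143, Rational(1, 2))))) = Add(17170, Mul(Rational(-6763, 49), I, Pow(143, Rational(1, 2))))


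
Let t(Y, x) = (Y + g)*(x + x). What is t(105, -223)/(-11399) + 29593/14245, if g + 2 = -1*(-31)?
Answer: 1188668787/162378755 ≈ 7.3203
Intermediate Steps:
g = 29 (g = -2 - 1*(-31) = -2 + 31 = 29)
t(Y, x) = 2*x*(29 + Y) (t(Y, x) = (Y + 29)*(x + x) = (29 + Y)*(2*x) = 2*x*(29 + Y))
t(105, -223)/(-11399) + 29593/14245 = (2*(-223)*(29 + 105))/(-11399) + 29593/14245 = (2*(-223)*134)*(-1/11399) + 29593*(1/14245) = -59764*(-1/11399) + 29593/14245 = 59764/11399 + 29593/14245 = 1188668787/162378755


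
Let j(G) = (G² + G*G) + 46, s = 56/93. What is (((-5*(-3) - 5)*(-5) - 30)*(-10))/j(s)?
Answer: 3459600/202063 ≈ 17.121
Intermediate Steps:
s = 56/93 (s = 56*(1/93) = 56/93 ≈ 0.60215)
j(G) = 46 + 2*G² (j(G) = (G² + G²) + 46 = 2*G² + 46 = 46 + 2*G²)
(((-5*(-3) - 5)*(-5) - 30)*(-10))/j(s) = (((-5*(-3) - 5)*(-5) - 30)*(-10))/(46 + 2*(56/93)²) = (((15 - 5)*(-5) - 30)*(-10))/(46 + 2*(3136/8649)) = ((10*(-5) - 30)*(-10))/(46 + 6272/8649) = ((-50 - 30)*(-10))/(404126/8649) = -80*(-10)*(8649/404126) = 800*(8649/404126) = 3459600/202063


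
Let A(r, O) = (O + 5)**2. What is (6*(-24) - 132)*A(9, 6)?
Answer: -33396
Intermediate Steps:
A(r, O) = (5 + O)**2
(6*(-24) - 132)*A(9, 6) = (6*(-24) - 132)*(5 + 6)**2 = (-144 - 132)*11**2 = -276*121 = -33396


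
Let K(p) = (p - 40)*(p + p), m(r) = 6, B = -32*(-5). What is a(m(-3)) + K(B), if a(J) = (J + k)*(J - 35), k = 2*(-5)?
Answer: 38516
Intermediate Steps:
k = -10
B = 160
K(p) = 2*p*(-40 + p) (K(p) = (-40 + p)*(2*p) = 2*p*(-40 + p))
a(J) = (-35 + J)*(-10 + J) (a(J) = (J - 10)*(J - 35) = (-10 + J)*(-35 + J) = (-35 + J)*(-10 + J))
a(m(-3)) + K(B) = (350 + 6**2 - 45*6) + 2*160*(-40 + 160) = (350 + 36 - 270) + 2*160*120 = 116 + 38400 = 38516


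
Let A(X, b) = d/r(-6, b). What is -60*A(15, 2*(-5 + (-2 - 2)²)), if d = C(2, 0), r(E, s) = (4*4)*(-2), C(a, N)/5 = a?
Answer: 75/4 ≈ 18.750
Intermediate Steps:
C(a, N) = 5*a
r(E, s) = -32 (r(E, s) = 16*(-2) = -32)
d = 10 (d = 5*2 = 10)
A(X, b) = -5/16 (A(X, b) = 10/(-32) = 10*(-1/32) = -5/16)
-60*A(15, 2*(-5 + (-2 - 2)²)) = -60*(-5/16) = 75/4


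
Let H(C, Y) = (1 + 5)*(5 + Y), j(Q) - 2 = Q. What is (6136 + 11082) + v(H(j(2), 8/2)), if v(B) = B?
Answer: 17272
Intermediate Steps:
j(Q) = 2 + Q
H(C, Y) = 30 + 6*Y (H(C, Y) = 6*(5 + Y) = 30 + 6*Y)
(6136 + 11082) + v(H(j(2), 8/2)) = (6136 + 11082) + (30 + 6*(8/2)) = 17218 + (30 + 6*(8*(½))) = 17218 + (30 + 6*4) = 17218 + (30 + 24) = 17218 + 54 = 17272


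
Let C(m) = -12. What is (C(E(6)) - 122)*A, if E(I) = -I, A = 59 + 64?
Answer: -16482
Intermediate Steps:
A = 123
(C(E(6)) - 122)*A = (-12 - 122)*123 = -134*123 = -16482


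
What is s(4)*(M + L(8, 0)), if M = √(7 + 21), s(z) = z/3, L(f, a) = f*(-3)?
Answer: -32 + 8*√7/3 ≈ -24.945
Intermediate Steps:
L(f, a) = -3*f
s(z) = z/3 (s(z) = z*(⅓) = z/3)
M = 2*√7 (M = √28 = 2*√7 ≈ 5.2915)
s(4)*(M + L(8, 0)) = ((⅓)*4)*(2*√7 - 3*8) = 4*(2*√7 - 24)/3 = 4*(-24 + 2*√7)/3 = -32 + 8*√7/3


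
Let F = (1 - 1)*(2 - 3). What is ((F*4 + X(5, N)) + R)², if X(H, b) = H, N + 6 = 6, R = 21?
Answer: 676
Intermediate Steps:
N = 0 (N = -6 + 6 = 0)
F = 0 (F = 0*(-1) = 0)
((F*4 + X(5, N)) + R)² = ((0*4 + 5) + 21)² = ((0 + 5) + 21)² = (5 + 21)² = 26² = 676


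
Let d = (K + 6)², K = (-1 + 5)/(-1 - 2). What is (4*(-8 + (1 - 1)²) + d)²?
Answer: 8464/81 ≈ 104.49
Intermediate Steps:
K = -4/3 (K = 4/(-3) = 4*(-⅓) = -4/3 ≈ -1.3333)
d = 196/9 (d = (-4/3 + 6)² = (14/3)² = 196/9 ≈ 21.778)
(4*(-8 + (1 - 1)²) + d)² = (4*(-8 + (1 - 1)²) + 196/9)² = (4*(-8 + 0²) + 196/9)² = (4*(-8 + 0) + 196/9)² = (4*(-8) + 196/9)² = (-32 + 196/9)² = (-92/9)² = 8464/81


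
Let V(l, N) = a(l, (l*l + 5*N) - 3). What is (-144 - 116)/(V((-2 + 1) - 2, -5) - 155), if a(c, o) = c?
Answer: 130/79 ≈ 1.6456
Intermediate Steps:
V(l, N) = l
(-144 - 116)/(V((-2 + 1) - 2, -5) - 155) = (-144 - 116)/(((-2 + 1) - 2) - 155) = -260/((-1 - 2) - 155) = -260/(-3 - 155) = -260/(-158) = -260*(-1/158) = 130/79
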